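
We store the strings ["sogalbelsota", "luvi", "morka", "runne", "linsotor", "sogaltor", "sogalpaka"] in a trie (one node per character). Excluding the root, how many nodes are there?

40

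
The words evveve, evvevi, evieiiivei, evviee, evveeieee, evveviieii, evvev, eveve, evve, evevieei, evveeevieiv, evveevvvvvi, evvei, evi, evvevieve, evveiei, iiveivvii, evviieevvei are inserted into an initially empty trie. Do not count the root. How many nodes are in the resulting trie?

68

Insert word by word; a character creates a node only if that edge doesn't already exist:
  "evveve" → 6 new (e, v, v, e, v, e)
  "evvevi" → prefix "evvev" already present; 1 new (i)
  "evieiiivei" → prefix "ev" already present; 8 new (i, e, i, i, i, v, e, i)
  "evviee" → prefix "evv" already present; 3 new (i, e, e)
  "evveeieee" → prefix "evve" already present; 5 new (e, i, e, e, e)
  "evveviieii" → prefix "evvevi" already present; 4 new (i, e, i, i)
  "evvev" → prefix "evvev" already present; 0 new (none)
  "eveve" → prefix "ev" already present; 3 new (e, v, e)
  "evve" → prefix "evve" already present; 0 new (none)
  "evevieei" → prefix "evev" already present; 4 new (i, e, e, i)
  "evveeevieiv" → prefix "evvee" already present; 6 new (e, v, i, e, i, v)
  "evveevvvvvi" → prefix "evvee" already present; 6 new (v, v, v, v, v, i)
  "evvei" → prefix "evve" already present; 1 new (i)
  "evi" → prefix "evi" already present; 0 new (none)
  "evvevieve" → prefix "evvevi" already present; 3 new (e, v, e)
  "evveiei" → prefix "evvei" already present; 2 new (e, i)
  "iiveivvii" → 9 new (i, i, v, e, i, v, v, i, i)
  "evviieevvei" → prefix "evvi" already present; 7 new (i, e, e, v, v, e, i)
Total nodes = 6 + 1 + 8 + 3 + 5 + 4 + 0 + 3 + 0 + 4 + 6 + 6 + 1 + 0 + 3 + 2 + 9 + 7 = 68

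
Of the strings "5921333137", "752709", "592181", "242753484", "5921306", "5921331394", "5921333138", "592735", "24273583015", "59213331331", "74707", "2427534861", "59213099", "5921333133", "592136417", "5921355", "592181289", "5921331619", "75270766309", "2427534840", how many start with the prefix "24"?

4

Walk to "24"; the words in its subtree are exactly those with that prefix.
Matches: "24273583015", "242753484", "2427534840", "2427534861"
Count: 4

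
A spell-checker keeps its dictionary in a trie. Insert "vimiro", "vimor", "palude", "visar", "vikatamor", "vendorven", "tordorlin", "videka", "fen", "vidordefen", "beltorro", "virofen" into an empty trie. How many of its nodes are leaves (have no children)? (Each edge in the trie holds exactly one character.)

12

A leaf is a node with no children — equivalently, the end of a word that is not a proper prefix of any other stored word.
Those words: "beltorro", "fen", "palude", "tordorlin", "vendorven", "videka", "vidordefen", "vikatamor", "vimiro", "vimor", "virofen", "visar"
Leaf count: 12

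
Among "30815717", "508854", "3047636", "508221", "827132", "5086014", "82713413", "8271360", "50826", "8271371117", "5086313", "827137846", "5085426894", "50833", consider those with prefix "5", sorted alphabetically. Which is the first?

508221

DFS of the "5" subtree visits, in order: "508221", "50826", "50833", "5085426894", "5086014", "5086313", "508854"
The 1st is 508221.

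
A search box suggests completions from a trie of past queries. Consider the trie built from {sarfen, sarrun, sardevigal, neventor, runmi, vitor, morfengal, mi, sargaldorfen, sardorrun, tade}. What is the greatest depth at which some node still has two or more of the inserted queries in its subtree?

4

Equivalently: take the maximum, over all pairs, of their longest common prefix length.
e.g. "sardevigal" and "sardorrun" share the prefix "sard" of length 4; no pair shares a longer one.
Longest shared-prefix length: 4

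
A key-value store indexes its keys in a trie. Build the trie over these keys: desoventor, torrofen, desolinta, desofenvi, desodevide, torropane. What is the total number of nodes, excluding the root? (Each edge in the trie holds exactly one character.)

38

Trace insertions, counting only characters that open a new branch:
  "desoventor" → 10 new (d, e, s, o, v, e, n, t, o, r)
  "torrofen" → 8 new (t, o, r, r, o, f, e, n)
  "desolinta" → prefix "deso" already present; 5 new (l, i, n, t, a)
  "desofenvi" → prefix "deso" already present; 5 new (f, e, n, v, i)
  "desodevide" → prefix "deso" already present; 6 new (d, e, v, i, d, e)
  "torropane" → prefix "torro" already present; 4 new (p, a, n, e)
Total nodes = 10 + 8 + 5 + 5 + 6 + 4 = 38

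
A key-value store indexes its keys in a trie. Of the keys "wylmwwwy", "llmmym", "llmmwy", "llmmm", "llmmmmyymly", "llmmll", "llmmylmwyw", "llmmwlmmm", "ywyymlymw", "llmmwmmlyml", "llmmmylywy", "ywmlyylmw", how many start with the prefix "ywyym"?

Traverse to the node for "ywyym", then collect every word in that subtree.
Words under "ywyym": ywyymlymw
Count: 1

1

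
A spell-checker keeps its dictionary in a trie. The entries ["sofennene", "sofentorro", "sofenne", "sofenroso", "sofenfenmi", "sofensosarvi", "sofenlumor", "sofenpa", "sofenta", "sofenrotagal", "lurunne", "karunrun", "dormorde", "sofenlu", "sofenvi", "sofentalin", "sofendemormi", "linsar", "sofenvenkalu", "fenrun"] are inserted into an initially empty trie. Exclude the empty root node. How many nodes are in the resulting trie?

95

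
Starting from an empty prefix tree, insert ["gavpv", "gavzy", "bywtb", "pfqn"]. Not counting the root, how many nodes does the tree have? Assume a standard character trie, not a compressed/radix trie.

16

Count nodes per top-level branch (shared prefixes stored once):
  'b'-branch (bywtb): 5 nodes
  'g'-branch (gavpv, gavzy): 7 nodes
  'p'-branch (pfqn): 4 nodes
Sum: 16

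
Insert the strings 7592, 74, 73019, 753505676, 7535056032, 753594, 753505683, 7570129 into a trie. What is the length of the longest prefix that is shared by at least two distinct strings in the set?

Equivalently: take the maximum, over all pairs, of their longest common prefix length.
e.g. "7535056032" and "753505676" share the prefix "7535056" of length 7; no pair shares a longer one.
Longest shared-prefix length: 7

7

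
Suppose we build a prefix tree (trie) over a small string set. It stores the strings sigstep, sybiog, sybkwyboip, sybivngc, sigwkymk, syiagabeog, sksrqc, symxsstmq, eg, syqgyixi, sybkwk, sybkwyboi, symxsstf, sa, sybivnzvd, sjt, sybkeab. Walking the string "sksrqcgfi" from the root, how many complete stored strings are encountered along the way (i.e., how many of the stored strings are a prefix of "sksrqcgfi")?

1

Walk "sksrqcgfi" from the root; an end-of-word marker is hit whenever a stored word is a prefix of "sksrqcgfi".
Prefixes of the query that are stored words: "sksrqc"
Count: 1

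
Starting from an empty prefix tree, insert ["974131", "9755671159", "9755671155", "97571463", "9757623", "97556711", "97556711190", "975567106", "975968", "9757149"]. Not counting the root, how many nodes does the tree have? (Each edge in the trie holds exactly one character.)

32

Trace insertions, counting only characters that open a new branch:
  "974131" → 6 new (9, 7, 4, 1, 3, 1)
  "9755671159" → prefix "97" already present; 8 new (5, 5, 6, 7, 1, 1, 5, 9)
  "9755671155" → prefix "975567115" already present; 1 new (5)
  "97571463" → prefix "975" already present; 5 new (7, 1, 4, 6, 3)
  "9757623" → prefix "9757" already present; 3 new (6, 2, 3)
  "97556711" → prefix "97556711" already present; 0 new (none)
  "97556711190" → prefix "97556711" already present; 3 new (1, 9, 0)
  "975567106" → prefix "9755671" already present; 2 new (0, 6)
  "975968" → prefix "975" already present; 3 new (9, 6, 8)
  "9757149" → prefix "975714" already present; 1 new (9)
Total nodes = 6 + 8 + 1 + 5 + 3 + 0 + 3 + 2 + 3 + 1 = 32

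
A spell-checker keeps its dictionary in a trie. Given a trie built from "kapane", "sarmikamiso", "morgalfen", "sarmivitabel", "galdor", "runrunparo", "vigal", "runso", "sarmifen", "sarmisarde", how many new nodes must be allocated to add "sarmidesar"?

5

The longest prefix of "sarmidesar" already in the trie is "sarmi" (length 5).
New nodes needed: |"sarmidesar"| − 5 = 10 − 5 = 5.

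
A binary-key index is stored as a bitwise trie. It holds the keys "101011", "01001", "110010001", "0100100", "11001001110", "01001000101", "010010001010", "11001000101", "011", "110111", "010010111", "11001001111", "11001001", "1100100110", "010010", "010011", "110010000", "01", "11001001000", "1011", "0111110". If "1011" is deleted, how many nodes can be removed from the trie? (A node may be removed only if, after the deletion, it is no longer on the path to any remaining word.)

Walk "1011" from the leaf back toward the root, removing each node that no remaining word uses.
The suffix "1" (1 node) is used only by "1011"; the node for "101" still has the child "0", so pruning stops there.
Nodes removed: 1

1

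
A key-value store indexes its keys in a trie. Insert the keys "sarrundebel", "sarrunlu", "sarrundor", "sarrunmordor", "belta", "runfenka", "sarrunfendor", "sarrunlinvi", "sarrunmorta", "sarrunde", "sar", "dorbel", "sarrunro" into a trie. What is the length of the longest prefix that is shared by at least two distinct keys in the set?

9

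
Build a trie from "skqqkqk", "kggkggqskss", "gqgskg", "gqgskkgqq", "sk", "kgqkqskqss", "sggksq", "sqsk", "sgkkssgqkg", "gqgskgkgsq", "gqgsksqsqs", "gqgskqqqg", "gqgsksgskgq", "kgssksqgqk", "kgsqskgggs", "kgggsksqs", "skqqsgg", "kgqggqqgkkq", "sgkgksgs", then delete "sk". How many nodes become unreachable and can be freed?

0

After clearing the end-marker at "sk", prune upward until reaching a node still needed by another word.
Every node on "sk" is still needed (e.g. by "skqqkqk"), so nothing is freed.
Nodes removed: 0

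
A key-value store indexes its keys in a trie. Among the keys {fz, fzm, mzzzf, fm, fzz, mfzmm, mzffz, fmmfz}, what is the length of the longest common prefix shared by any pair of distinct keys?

The deepest shared node is where two words last agree before diverging.
"fm" and "fmmfz" agree on "fm" (2 characters) before diverging; nothing deeper is shared.
Longest shared-prefix length: 2

2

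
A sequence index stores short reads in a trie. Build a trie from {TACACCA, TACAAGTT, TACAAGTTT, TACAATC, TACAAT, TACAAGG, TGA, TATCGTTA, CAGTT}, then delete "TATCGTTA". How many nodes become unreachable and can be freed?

A node on "TATCGTTA"'s path can go only if nothing else ends at it or branches off below it.
The suffix "TCGTTA" (6 nodes) is used only by "TATCGTTA"; the node for "TA" still has the child "C", so pruning stops there.
Nodes removed: 6

6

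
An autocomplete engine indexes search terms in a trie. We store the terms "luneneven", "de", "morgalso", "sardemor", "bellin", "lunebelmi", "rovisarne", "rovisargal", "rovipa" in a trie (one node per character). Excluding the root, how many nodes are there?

52

For each word, the new-node count is its length minus the longest prefix already in the trie:
  "luneneven" → 9 new (l, u, n, e, n, e, v, e, n)
  "de" → 2 new (d, e)
  "morgalso" → 8 new (m, o, r, g, a, l, s, o)
  "sardemor" → 8 new (s, a, r, d, e, m, o, r)
  "bellin" → 6 new (b, e, l, l, i, n)
  "lunebelmi" → prefix "lune" already present; 5 new (b, e, l, m, i)
  "rovisarne" → 9 new (r, o, v, i, s, a, r, n, e)
  "rovisargal" → prefix "rovisar" already present; 3 new (g, a, l)
  "rovipa" → prefix "rovi" already present; 2 new (p, a)
Total nodes = 9 + 2 + 8 + 8 + 6 + 5 + 9 + 3 + 2 = 52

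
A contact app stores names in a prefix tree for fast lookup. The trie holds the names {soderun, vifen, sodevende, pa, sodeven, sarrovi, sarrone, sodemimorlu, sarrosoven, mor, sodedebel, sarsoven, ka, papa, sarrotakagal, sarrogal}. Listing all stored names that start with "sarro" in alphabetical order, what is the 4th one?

sarrotakagal

DFS of the "sarro" subtree visits, in order: "sarrogal", "sarrone", "sarrosoven", "sarrotakagal", "sarrovi"
The 4th is sarrotakagal.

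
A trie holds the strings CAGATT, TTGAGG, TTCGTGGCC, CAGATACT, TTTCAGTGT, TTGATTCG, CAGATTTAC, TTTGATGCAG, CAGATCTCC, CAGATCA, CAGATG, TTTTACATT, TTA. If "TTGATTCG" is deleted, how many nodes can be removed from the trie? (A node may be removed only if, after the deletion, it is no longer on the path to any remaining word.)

Walk "TTGATTCG" from the leaf back toward the root, removing each node that no remaining word uses.
The suffix "TTCG" (4 nodes) is used only by "TTGATTCG"; the node for "TTGA" still has the child "G", so pruning stops there.
Nodes removed: 4

4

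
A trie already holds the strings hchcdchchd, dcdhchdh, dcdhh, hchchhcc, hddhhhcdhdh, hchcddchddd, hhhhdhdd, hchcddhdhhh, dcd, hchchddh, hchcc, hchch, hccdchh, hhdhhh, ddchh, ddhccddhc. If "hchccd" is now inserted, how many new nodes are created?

"hchcc" is already a path in the trie; the remaining "d" must be added.
Each of the 1 remaining characters creates one node.

1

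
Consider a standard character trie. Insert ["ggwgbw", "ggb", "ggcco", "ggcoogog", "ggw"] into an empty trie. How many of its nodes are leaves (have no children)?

4

A leaf is a node with no children — equivalently, the end of a word that is not a proper prefix of any other stored word.
Those words: "ggb", "ggcco", "ggcoogog", "ggwgbw"
Leaf count: 4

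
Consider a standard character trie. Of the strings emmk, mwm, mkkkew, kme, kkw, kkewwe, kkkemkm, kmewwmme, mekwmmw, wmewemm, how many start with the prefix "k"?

5

Filter for entries beginning with "k":
Matches: "kkewwe", "kkkemkm", "kkw", "kme", "kmewwmme"
Count: 5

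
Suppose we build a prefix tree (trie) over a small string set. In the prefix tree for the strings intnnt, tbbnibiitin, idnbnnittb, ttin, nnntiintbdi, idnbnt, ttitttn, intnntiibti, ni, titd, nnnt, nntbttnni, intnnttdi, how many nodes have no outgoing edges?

Leaves are exactly the stored words that no other stored word extends.
Those words: "idnbnnittb", "idnbnt", "intnntiibti", "intnnttdi", "ni", "nnntiintbdi", "nntbttnni", "tbbnibiitin", "titd", "ttin", "ttitttn"
Leaf count: 11

11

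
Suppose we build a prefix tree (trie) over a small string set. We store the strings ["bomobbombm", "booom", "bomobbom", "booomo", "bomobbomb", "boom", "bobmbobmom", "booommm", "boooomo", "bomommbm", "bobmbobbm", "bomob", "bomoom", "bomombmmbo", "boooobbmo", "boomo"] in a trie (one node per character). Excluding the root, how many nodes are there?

Insert word by word; a character creates a node only if that edge doesn't already exist:
  "bomobbombm" → 10 new (b, o, m, o, b, b, o, m, b, m)
  "booom" → prefix "bo" already present; 3 new (o, o, m)
  "bomobbom" → prefix "bomobbom" already present; 0 new (none)
  "booomo" → prefix "booom" already present; 1 new (o)
  "bomobbomb" → prefix "bomobbomb" already present; 0 new (none)
  "boom" → prefix "boo" already present; 1 new (m)
  "bobmbobmom" → prefix "bo" already present; 8 new (b, m, b, o, b, m, o, m)
  "booommm" → prefix "booom" already present; 2 new (m, m)
  "boooomo" → prefix "booo" already present; 3 new (o, m, o)
  "bomommbm" → prefix "bomo" already present; 4 new (m, m, b, m)
  "bobmbobbm" → prefix "bobmbob" already present; 2 new (b, m)
  "bomob" → prefix "bomob" already present; 0 new (none)
  "bomoom" → prefix "bomo" already present; 2 new (o, m)
  "bomombmmbo" → prefix "bomom" already present; 5 new (b, m, m, b, o)
  "boooobbmo" → prefix "boooo" already present; 4 new (b, b, m, o)
  "boomo" → prefix "boom" already present; 1 new (o)
Total nodes = 10 + 3 + 0 + 1 + 0 + 1 + 8 + 2 + 3 + 4 + 2 + 0 + 2 + 5 + 4 + 1 = 46

46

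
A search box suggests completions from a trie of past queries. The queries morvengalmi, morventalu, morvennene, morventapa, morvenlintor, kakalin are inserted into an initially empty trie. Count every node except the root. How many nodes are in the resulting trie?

Insert word by word; a character creates a node only if that edge doesn't already exist:
  "morvengalmi" → 11 new (m, o, r, v, e, n, g, a, l, m, i)
  "morventalu" → prefix "morven" already present; 4 new (t, a, l, u)
  "morvennene" → prefix "morven" already present; 4 new (n, e, n, e)
  "morventapa" → prefix "morventa" already present; 2 new (p, a)
  "morvenlintor" → prefix "morven" already present; 6 new (l, i, n, t, o, r)
  "kakalin" → 7 new (k, a, k, a, l, i, n)
Total nodes = 11 + 4 + 4 + 2 + 6 + 7 = 34

34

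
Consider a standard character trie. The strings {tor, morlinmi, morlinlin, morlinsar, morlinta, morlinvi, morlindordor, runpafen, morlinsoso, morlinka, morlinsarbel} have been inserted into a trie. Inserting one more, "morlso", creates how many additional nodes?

2

The longest prefix of "morlso" already in the trie is "morl" (length 4).
Each of the 2 remaining characters creates one node.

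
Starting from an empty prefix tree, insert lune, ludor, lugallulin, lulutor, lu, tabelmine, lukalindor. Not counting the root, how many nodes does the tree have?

37

Count nodes per top-level branch (shared prefixes stored once):
  'l'-branch (lu, ludor, lugallulin, lukalindor, lulutor, lune): 28 nodes
  't'-branch (tabelmine): 9 nodes
Sum: 37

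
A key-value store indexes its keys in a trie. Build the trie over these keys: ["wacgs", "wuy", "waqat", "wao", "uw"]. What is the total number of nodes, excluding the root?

13

Trace insertions, counting only characters that open a new branch:
  "wacgs" → 5 new (w, a, c, g, s)
  "wuy" → prefix "w" already present; 2 new (u, y)
  "waqat" → prefix "wa" already present; 3 new (q, a, t)
  "wao" → prefix "wa" already present; 1 new (o)
  "uw" → 2 new (u, w)
Total nodes = 5 + 2 + 3 + 1 + 2 = 13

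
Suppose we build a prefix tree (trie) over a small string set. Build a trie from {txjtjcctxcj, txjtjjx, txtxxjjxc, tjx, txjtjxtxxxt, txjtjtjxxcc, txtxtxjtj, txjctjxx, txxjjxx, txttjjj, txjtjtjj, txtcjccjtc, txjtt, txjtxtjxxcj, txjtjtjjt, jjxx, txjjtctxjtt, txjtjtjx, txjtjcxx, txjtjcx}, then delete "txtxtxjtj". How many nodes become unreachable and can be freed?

5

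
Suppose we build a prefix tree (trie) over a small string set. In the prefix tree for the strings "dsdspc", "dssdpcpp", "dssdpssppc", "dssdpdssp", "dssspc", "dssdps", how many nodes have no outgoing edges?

Leaves are exactly the stored words that no other stored word extends.
Those words: "dsdspc", "dssdpcpp", "dssdpdssp", "dssdpssppc", "dssspc"
Leaf count: 5

5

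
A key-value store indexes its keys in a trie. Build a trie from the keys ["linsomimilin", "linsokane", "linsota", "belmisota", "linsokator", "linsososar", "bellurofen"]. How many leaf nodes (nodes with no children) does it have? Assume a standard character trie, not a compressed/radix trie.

A leaf is a node with no children — equivalently, the end of a word that is not a proper prefix of any other stored word.
Those words: "bellurofen", "belmisota", "linsokane", "linsokator", "linsomimilin", "linsososar", "linsota"
Leaf count: 7

7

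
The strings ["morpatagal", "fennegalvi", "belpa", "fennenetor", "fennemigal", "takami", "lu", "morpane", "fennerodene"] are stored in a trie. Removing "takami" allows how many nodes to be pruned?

6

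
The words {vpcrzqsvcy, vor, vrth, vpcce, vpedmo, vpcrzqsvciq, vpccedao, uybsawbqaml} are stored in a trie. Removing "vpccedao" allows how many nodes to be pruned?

3

Walk "vpccedao" from the leaf back toward the root, removing each node that no remaining word uses.
The suffix "dao" (3 nodes) is used only by "vpccedao"; "vpcce" is itself a stored word, so pruning stops there.
Nodes removed: 3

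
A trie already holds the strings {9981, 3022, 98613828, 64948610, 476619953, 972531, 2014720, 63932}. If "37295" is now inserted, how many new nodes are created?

The longest prefix of "37295" already in the trie is "3" (length 1).
New nodes needed: |"37295"| − 1 = 5 − 1 = 4.

4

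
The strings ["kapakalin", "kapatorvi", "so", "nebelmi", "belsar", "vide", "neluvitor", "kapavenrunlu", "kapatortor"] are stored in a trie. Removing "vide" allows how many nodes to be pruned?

4

A node on "vide"'s path can go only if nothing else ends at it or branches off below it.
No other word shares any prefix with "vide", so all 4 of its nodes go.
Nodes removed: 4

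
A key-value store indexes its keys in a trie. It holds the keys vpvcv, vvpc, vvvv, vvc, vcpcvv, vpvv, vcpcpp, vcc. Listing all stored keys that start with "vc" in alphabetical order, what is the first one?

Words with prefix "vc", in lexicographic order: "vcc", "vcpcpp", "vcpcvv"
Position 1: vcc

vcc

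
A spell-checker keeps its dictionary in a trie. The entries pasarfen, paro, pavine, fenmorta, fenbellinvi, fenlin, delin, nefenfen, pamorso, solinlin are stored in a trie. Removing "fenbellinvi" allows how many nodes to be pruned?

8

A node on "fenbellinvi"'s path can go only if nothing else ends at it or branches off below it.
The suffix "bellinvi" (8 nodes) is used only by "fenbellinvi"; the node for "fen" still has the child "m", so pruning stops there.
Nodes removed: 8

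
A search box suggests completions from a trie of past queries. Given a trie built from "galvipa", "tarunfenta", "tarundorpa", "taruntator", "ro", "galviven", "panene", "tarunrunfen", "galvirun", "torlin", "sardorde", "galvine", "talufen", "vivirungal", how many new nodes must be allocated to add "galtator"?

The longest prefix of "galtator" already in the trie is "gal" (length 3).
Each of the 5 remaining characters creates one node.

5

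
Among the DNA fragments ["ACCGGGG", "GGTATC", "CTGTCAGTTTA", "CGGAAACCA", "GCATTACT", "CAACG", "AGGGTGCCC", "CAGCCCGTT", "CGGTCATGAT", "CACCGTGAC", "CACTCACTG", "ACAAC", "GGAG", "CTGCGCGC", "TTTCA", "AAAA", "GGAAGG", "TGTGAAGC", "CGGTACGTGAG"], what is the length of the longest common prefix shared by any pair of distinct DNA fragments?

4

Equivalently: take the maximum, over all pairs, of their longest common prefix length.
"CGGTACGTGAG" and "CGGTCATGAT" agree on "CGGT" (4 characters) before diverging; nothing deeper is shared.
Longest shared-prefix length: 4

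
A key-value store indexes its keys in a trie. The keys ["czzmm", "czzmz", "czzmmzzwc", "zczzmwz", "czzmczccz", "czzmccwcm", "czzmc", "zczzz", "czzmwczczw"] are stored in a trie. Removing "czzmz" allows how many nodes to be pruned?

A node on "czzmz"'s path can go only if nothing else ends at it or branches off below it.
The suffix "z" (1 node) is used only by "czzmz"; the node for "czzm" still has the child "m", so pruning stops there.
Nodes removed: 1

1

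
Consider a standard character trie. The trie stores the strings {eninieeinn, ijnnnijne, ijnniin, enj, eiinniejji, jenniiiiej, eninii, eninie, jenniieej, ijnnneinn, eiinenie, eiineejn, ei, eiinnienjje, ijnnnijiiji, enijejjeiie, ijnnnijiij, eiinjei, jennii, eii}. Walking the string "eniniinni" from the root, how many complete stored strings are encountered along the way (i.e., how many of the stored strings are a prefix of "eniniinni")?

1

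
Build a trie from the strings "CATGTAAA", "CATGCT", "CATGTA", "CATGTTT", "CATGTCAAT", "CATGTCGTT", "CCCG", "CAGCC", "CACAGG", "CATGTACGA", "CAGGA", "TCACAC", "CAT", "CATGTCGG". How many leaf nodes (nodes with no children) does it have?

A leaf is a node with no children — equivalently, the end of a word that is not a proper prefix of any other stored word.
Those words: "CACAGG", "CAGCC", "CAGGA", "CATGCT", "CATGTAAA", "CATGTACGA", "CATGTCAAT", "CATGTCGG", "CATGTCGTT", "CATGTTT", "CCCG", "TCACAC"
Leaf count: 12

12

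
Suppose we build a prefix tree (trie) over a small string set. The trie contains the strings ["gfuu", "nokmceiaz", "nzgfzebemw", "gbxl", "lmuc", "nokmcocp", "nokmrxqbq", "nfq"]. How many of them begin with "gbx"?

Filter for entries beginning with "gbx":
Matches: "gbxl"
Count: 1

1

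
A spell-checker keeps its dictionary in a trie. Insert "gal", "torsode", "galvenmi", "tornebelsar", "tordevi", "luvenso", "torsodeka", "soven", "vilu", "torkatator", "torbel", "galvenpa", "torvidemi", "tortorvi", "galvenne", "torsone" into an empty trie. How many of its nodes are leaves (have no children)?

Leaves are exactly the stored words that no other stored word extends.
Those words: "galvenmi", "galvenne", "galvenpa", "luvenso", "soven", "torbel", "tordevi", "torkatator", "tornebelsar", "torsodeka", "torsone", "tortorvi", "torvidemi", "vilu"
Leaf count: 14

14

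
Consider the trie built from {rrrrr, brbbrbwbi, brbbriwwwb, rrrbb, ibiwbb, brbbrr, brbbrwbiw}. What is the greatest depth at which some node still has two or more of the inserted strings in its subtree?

The deepest shared node is where two words last agree before diverging.
e.g. "brbbrbwbi" and "brbbriwwwb" share the prefix "brbbr" of length 5; no pair shares a longer one.
Longest shared-prefix length: 5

5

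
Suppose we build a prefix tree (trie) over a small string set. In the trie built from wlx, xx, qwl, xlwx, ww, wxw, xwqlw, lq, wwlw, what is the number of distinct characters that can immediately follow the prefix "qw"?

1

The children of the "qw" node are the distinct next characters among strings starting with "qw".
Characters that immediately follow "qw" among the stored strings: {l}.
That node has 1 child edge.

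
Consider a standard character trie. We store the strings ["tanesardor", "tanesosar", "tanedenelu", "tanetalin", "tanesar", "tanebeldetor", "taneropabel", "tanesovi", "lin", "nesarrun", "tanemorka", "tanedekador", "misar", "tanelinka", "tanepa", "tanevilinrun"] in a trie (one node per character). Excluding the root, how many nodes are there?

For each word, the new-node count is its length minus the longest prefix already in the trie:
  "tanesardor" → 10 new (t, a, n, e, s, a, r, d, o, r)
  "tanesosar" → prefix "tanes" already present; 4 new (o, s, a, r)
  "tanedenelu" → prefix "tane" already present; 6 new (d, e, n, e, l, u)
  "tanetalin" → prefix "tane" already present; 5 new (t, a, l, i, n)
  "tanesar" → prefix "tanesar" already present; 0 new (none)
  "tanebeldetor" → prefix "tane" already present; 8 new (b, e, l, d, e, t, o, r)
  "taneropabel" → prefix "tane" already present; 7 new (r, o, p, a, b, e, l)
  "tanesovi" → prefix "taneso" already present; 2 new (v, i)
  "lin" → 3 new (l, i, n)
  "nesarrun" → 8 new (n, e, s, a, r, r, u, n)
  "tanemorka" → prefix "tane" already present; 5 new (m, o, r, k, a)
  "tanedekador" → prefix "tanede" already present; 5 new (k, a, d, o, r)
  "misar" → 5 new (m, i, s, a, r)
  "tanelinka" → prefix "tane" already present; 5 new (l, i, n, k, a)
  "tanepa" → prefix "tane" already present; 2 new (p, a)
  "tanevilinrun" → prefix "tane" already present; 8 new (v, i, l, i, n, r, u, n)
Total nodes = 10 + 4 + 6 + 5 + 0 + 8 + 7 + 2 + 3 + 8 + 5 + 5 + 5 + 5 + 2 + 8 = 83

83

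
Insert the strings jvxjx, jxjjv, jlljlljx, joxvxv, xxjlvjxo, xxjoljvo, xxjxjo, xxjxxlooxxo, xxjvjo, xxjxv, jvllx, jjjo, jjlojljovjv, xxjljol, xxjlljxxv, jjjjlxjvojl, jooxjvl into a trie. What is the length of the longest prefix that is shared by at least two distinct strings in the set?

4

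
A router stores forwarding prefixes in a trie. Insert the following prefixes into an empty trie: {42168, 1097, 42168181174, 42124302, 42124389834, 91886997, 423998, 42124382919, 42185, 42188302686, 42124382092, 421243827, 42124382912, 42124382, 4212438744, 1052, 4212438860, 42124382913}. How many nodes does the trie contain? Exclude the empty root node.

64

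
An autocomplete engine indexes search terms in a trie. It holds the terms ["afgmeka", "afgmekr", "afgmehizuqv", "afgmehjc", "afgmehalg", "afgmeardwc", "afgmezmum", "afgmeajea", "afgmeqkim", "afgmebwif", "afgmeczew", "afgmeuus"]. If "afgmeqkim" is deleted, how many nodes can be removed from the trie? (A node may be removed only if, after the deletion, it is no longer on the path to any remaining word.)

Walk "afgmeqkim" from the leaf back toward the root, removing each node that no remaining word uses.
The suffix "qkim" (4 nodes) is used only by "afgmeqkim"; the node for "afgme" still has the child "k", so pruning stops there.
Nodes removed: 4

4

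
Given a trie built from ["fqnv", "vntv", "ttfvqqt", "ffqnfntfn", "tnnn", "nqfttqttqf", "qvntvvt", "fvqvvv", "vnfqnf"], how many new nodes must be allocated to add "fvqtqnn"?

4

The longest prefix of "fvqtqnn" already in the trie is "fvq" (length 3).
New nodes needed: |"fvqtqnn"| − 3 = 7 − 3 = 4.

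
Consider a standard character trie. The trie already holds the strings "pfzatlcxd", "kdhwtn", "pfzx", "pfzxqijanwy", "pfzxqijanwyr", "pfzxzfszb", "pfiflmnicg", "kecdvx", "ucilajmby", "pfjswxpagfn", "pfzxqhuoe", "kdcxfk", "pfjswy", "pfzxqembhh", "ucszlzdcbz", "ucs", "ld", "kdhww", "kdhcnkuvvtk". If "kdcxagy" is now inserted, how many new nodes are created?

Walking "kdcxagy" from the root, the first 4 characters ("kdcx") follow existing edges; "a" is the first miss.
So 7 − 4 = 3 new nodes.

3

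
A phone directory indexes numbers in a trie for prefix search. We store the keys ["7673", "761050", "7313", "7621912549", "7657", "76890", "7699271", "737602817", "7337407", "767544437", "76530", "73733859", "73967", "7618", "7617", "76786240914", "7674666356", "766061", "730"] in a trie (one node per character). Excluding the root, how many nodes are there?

79

For each word, the new-node count is its length minus the longest prefix already in the trie:
  "7673" → 4 new (7, 6, 7, 3)
  "761050" → prefix "76" already present; 4 new (1, 0, 5, 0)
  "7313" → prefix "7" already present; 3 new (3, 1, 3)
  "7621912549" → prefix "76" already present; 8 new (2, 1, 9, 1, 2, 5, 4, 9)
  "7657" → prefix "76" already present; 2 new (5, 7)
  "76890" → prefix "76" already present; 3 new (8, 9, 0)
  "7699271" → prefix "76" already present; 5 new (9, 9, 2, 7, 1)
  "737602817" → prefix "73" already present; 7 new (7, 6, 0, 2, 8, 1, 7)
  "7337407" → prefix "73" already present; 5 new (3, 7, 4, 0, 7)
  "767544437" → prefix "767" already present; 6 new (5, 4, 4, 4, 3, 7)
  "76530" → prefix "765" already present; 2 new (3, 0)
  "73733859" → prefix "737" already present; 5 new (3, 3, 8, 5, 9)
  "73967" → prefix "73" already present; 3 new (9, 6, 7)
  "7618" → prefix "761" already present; 1 new (8)
  "7617" → prefix "761" already present; 1 new (7)
  "76786240914" → prefix "767" already present; 8 new (8, 6, 2, 4, 0, 9, 1, 4)
  "7674666356" → prefix "767" already present; 7 new (4, 6, 6, 6, 3, 5, 6)
  "766061" → prefix "76" already present; 4 new (6, 0, 6, 1)
  "730" → prefix "73" already present; 1 new (0)
Total nodes = 4 + 4 + 3 + 8 + 2 + 3 + 5 + 7 + 5 + 6 + 2 + 5 + 3 + 1 + 1 + 8 + 7 + 4 + 1 = 79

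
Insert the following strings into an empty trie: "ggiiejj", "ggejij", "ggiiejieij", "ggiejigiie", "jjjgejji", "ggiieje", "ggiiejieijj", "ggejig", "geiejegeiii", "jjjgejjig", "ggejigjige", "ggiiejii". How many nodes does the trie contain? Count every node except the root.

For each word, the new-node count is its length minus the longest prefix already in the trie:
  "ggiiejj" → 7 new (g, g, i, i, e, j, j)
  "ggejij" → prefix "gg" already present; 4 new (e, j, i, j)
  "ggiiejieij" → prefix "ggiiej" already present; 4 new (i, e, i, j)
  "ggiejigiie" → prefix "ggi" already present; 7 new (e, j, i, g, i, i, e)
  "jjjgejji" → 8 new (j, j, j, g, e, j, j, i)
  "ggiieje" → prefix "ggiiej" already present; 1 new (e)
  "ggiiejieijj" → prefix "ggiiejieij" already present; 1 new (j)
  "ggejig" → prefix "ggeji" already present; 1 new (g)
  "geiejegeiii" → prefix "g" already present; 10 new (e, i, e, j, e, g, e, i, i, i)
  "jjjgejjig" → prefix "jjjgejji" already present; 1 new (g)
  "ggejigjige" → prefix "ggejig" already present; 4 new (j, i, g, e)
  "ggiiejii" → prefix "ggiieji" already present; 1 new (i)
Total nodes = 7 + 4 + 4 + 7 + 8 + 1 + 1 + 1 + 10 + 1 + 4 + 1 = 49

49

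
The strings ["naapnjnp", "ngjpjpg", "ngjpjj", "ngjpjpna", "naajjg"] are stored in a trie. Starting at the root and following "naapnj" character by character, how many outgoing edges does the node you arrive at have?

Follow the path "naapnj" to its node, then look at its outgoing edges.
Distinct next characters after "naapnj": n.
That node has 1 child edge.

1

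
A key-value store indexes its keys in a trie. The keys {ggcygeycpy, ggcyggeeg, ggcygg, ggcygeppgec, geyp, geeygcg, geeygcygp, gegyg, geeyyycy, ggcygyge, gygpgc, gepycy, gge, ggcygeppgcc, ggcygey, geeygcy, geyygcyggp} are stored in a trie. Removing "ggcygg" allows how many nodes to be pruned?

A node on "ggcygg"'s path can go only if nothing else ends at it or branches off below it.
Every node on "ggcygg" is still needed (e.g. by "ggcyggeeg"), so nothing is freed.
Nodes removed: 0

0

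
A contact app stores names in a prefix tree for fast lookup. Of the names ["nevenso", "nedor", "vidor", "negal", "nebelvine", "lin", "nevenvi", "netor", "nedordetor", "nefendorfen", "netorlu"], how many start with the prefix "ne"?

9

Walk to "ne"; the words in its subtree are exactly those with that prefix.
Words under "ne": nebelvine, nedor, nedordetor, nefendorfen, negal, netor, netorlu, nevenso, nevenvi
Count: 9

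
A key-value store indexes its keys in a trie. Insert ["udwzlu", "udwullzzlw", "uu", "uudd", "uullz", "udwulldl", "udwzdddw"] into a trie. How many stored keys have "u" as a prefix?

7

Traverse to the node for "u", then collect every word in that subtree.
Matches: "udwulldl", "udwullzzlw", "udwzdddw", "udwzlu", "uu", "uudd", "uullz"
Count: 7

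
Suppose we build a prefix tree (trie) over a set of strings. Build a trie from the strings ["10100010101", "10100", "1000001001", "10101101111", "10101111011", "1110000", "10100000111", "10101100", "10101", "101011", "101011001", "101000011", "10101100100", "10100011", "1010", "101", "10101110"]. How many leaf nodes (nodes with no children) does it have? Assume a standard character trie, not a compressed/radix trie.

A leaf is a node with no children — equivalently, the end of a word that is not a proper prefix of any other stored word.
Those words: "1000001001", "10100000111", "101000011", "10100010101", "10100011", "10101100100", "10101101111", "10101110", "10101111011", "1110000"
Leaf count: 10

10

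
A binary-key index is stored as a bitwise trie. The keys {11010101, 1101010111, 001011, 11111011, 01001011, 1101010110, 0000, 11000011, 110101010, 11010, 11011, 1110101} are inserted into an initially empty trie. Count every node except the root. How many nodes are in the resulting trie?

Count nodes per top-level branch (shared prefixes stored once):
  '0'-branch (0000, 001011, 01001011): 15 nodes
  '1'-branch (11000011, 11010, 11010101, 110101010, 1101010110, 1101010111, 11011, 1110101, 11111011): 28 nodes
Sum: 43

43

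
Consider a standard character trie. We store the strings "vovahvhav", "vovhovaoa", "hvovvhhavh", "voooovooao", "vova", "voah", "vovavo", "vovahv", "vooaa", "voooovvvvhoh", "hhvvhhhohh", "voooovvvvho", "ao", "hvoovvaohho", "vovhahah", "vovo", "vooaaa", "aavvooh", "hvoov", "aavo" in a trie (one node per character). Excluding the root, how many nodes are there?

77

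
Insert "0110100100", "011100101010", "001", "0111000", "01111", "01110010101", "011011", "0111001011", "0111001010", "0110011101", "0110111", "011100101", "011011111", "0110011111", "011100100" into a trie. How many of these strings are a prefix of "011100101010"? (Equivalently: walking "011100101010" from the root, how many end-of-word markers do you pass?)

Walk "011100101010" from the root; an end-of-word marker is hit whenever a stored word is a prefix of "011100101010".
Prefixes of the query that are stored words: "011100101", "0111001010", "01110010101", "011100101010"
Count: 4

4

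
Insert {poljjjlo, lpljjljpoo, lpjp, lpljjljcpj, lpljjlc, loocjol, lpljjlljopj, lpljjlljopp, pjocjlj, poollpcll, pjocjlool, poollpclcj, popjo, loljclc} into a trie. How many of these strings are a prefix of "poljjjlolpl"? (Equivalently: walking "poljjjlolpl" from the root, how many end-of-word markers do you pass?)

1

Traverse "poljjjlolpl" character by character; count nodes along the way that are marked as word ends.
Prefixes of the query that are stored words: "poljjjlo"
Count: 1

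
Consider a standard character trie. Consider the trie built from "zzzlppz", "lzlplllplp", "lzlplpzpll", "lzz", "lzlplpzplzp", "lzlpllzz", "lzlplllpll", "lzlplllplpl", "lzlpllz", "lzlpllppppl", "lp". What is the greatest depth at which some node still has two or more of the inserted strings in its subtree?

The deepest shared node is where two words last agree before diverging.
"lzlplllplp" and "lzlplllplpl" agree on "lzlplllplp" (10 characters) before diverging; nothing deeper is shared.
Longest shared-prefix length: 10

10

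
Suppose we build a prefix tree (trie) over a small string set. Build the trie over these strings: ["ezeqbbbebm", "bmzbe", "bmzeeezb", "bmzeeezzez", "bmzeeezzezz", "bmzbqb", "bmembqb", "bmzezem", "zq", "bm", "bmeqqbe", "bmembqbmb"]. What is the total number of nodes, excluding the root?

42

Count nodes per top-level branch (shared prefixes stored once):
  'b'-branch (bm, bmembqb, bmembqbmb, bmeqqbe, bmzbe, bmzbqb, bmzeeezb, bmzeeezzez, bmzeeezzezz, bmzezem): 30 nodes
  'e'-branch (ezeqbbbebm): 10 nodes
  'z'-branch (zq): 2 nodes
Sum: 42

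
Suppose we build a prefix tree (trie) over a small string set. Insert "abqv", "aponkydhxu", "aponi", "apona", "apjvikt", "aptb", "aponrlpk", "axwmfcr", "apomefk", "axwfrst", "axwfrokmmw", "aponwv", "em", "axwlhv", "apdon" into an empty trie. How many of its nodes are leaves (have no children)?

15

Leaves are exactly the stored words that no other stored word extends.
Those words: "abqv", "apdon", "apjvikt", "apomefk", "apona", "aponi", "aponkydhxu", "aponrlpk", "aponwv", "aptb", "axwfrokmmw", "axwfrst", "axwlhv", "axwmfcr", "em"
Leaf count: 15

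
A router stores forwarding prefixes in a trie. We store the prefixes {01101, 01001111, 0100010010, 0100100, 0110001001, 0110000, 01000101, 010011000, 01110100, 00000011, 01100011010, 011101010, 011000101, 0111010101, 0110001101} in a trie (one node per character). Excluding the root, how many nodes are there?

Trace insertions, counting only characters that open a new branch:
  "01101" → 5 new (0, 1, 1, 0, 1)
  "01001111" → prefix "01" already present; 6 new (0, 0, 1, 1, 1, 1)
  "0100010010" → prefix "0100" already present; 6 new (0, 1, 0, 0, 1, 0)
  "0100100" → prefix "01001" already present; 2 new (0, 0)
  "0110001001" → prefix "0110" already present; 6 new (0, 0, 1, 0, 0, 1)
  "0110000" → prefix "011000" already present; 1 new (0)
  "01000101" → prefix "0100010" already present; 1 new (1)
  "010011000" → prefix "010011" already present; 3 new (0, 0, 0)
  "01110100" → prefix "011" already present; 5 new (1, 0, 1, 0, 0)
  "00000011" → prefix "0" already present; 7 new (0, 0, 0, 0, 0, 1, 1)
  "01100011010" → prefix "0110001" already present; 4 new (1, 0, 1, 0)
  "011101010" → prefix "0111010" already present; 2 new (1, 0)
  "011000101" → prefix "01100010" already present; 1 new (1)
  "0111010101" → prefix "011101010" already present; 1 new (1)
  "0110001101" → prefix "0110001101" already present; 0 new (none)
Total nodes = 5 + 6 + 6 + 2 + 6 + 1 + 1 + 3 + 5 + 7 + 4 + 2 + 1 + 1 + 0 = 50

50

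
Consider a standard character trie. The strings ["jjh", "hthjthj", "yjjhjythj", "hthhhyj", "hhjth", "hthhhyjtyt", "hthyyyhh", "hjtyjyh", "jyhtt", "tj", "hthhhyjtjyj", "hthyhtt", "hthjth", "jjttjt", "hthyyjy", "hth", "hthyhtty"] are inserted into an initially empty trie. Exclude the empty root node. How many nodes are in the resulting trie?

For each word, the new-node count is its length minus the longest prefix already in the trie:
  "jjh" → 3 new (j, j, h)
  "hthjthj" → 7 new (h, t, h, j, t, h, j)
  "yjjhjythj" → 9 new (y, j, j, h, j, y, t, h, j)
  "hthhhyj" → prefix "hth" already present; 4 new (h, h, y, j)
  "hhjth" → prefix "h" already present; 4 new (h, j, t, h)
  "hthhhyjtyt" → prefix "hthhhyj" already present; 3 new (t, y, t)
  "hthyyyhh" → prefix "hth" already present; 5 new (y, y, y, h, h)
  "hjtyjyh" → prefix "h" already present; 6 new (j, t, y, j, y, h)
  "jyhtt" → prefix "j" already present; 4 new (y, h, t, t)
  "tj" → 2 new (t, j)
  "hthhhyjtjyj" → prefix "hthhhyjt" already present; 3 new (j, y, j)
  "hthyhtt" → prefix "hthy" already present; 3 new (h, t, t)
  "hthjth" → prefix "hthjth" already present; 0 new (none)
  "jjttjt" → prefix "jj" already present; 4 new (t, t, j, t)
  "hthyyjy" → prefix "hthyy" already present; 2 new (j, y)
  "hth" → prefix "hth" already present; 0 new (none)
  "hthyhtty" → prefix "hthyhtt" already present; 1 new (y)
Total nodes = 3 + 7 + 9 + 4 + 4 + 3 + 5 + 6 + 4 + 2 + 3 + 3 + 0 + 4 + 2 + 0 + 1 = 60

60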